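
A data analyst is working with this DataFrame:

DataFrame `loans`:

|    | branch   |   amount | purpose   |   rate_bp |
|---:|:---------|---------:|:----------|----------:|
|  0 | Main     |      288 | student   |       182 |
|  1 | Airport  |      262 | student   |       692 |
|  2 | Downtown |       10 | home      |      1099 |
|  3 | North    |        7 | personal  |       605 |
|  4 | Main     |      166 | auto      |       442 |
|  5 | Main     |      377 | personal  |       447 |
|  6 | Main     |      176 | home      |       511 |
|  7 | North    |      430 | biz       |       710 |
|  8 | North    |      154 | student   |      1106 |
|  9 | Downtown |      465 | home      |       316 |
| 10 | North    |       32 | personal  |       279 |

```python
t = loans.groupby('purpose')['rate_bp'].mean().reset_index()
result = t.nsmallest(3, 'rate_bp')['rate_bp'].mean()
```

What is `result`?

509.222222222

group by purpose, mean of rate_bp:
purpose
auto        442.000000
biz         710.000000
home        642.000000
personal    443.666667
student     660.000000
Name: rate_bp, dtype: float64
reset_index():
    purpose     rate_bp
0      auto  442.000000
1       biz  710.000000
2      home  642.000000
3  personal  443.666667
4   student  660.000000
take 3 rows with smallest rate_bp:
    purpose     rate_bp
0      auto  442.000000
3  personal  443.666667
2      home  642.000000
Hence 509.222222222.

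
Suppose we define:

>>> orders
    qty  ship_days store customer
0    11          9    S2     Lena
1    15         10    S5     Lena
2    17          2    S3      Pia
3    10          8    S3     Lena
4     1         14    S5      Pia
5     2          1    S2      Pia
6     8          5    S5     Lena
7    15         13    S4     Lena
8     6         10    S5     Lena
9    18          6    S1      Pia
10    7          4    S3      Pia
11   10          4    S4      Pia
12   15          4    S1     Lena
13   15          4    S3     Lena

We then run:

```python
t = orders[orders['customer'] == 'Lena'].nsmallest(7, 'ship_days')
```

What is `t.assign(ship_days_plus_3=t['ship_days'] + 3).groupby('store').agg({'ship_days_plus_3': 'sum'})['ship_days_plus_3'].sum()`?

71

filter rows where customer == 'Lena':
    qty  ship_days store customer
0    11          9    S2     Lena
1    15         10    S5     Lena
3    10          8    S3     Lena
6     8          5    S5     Lena
7    15         13    S4     Lena
8     6         10    S5     Lena
12   15          4    S1     Lena
13   15          4    S3     Lena
take 7 rows with smallest ship_days:
    qty  ship_days store customer
12   15          4    S1     Lena
13   15          4    S3     Lena
6     8          5    S5     Lena
3    10          8    S3     Lena
0    11          9    S2     Lena
1    15         10    S5     Lena
8     6         10    S5     Lena
add column ship_days_plus_3 = t['ship_days'] + 3:
    qty  ship_days store customer  ship_days_plus_3
12   15          4    S1     Lena                 7
13   15          4    S3     Lena                 7
6     8          5    S5     Lena                 8
3    10          8    S3     Lena                11
0    11          9    S2     Lena                12
1    15         10    S5     Lena                13
8     6         10    S5     Lena                13
group by store, sum of ship_days_plus_3:
       ship_days_plus_3
store                  
S1                    7
S2                   12
S3                   18
S5                   34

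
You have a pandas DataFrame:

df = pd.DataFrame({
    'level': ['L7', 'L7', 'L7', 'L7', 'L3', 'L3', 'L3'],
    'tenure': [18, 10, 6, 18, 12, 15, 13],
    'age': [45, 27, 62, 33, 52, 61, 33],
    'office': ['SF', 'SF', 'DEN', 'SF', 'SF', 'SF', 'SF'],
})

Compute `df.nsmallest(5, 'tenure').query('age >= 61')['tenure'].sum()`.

take 5 rows with smallest tenure:
  level  tenure  age office
2    L7       6   62    DEN
1    L7      10   27     SF
4    L3      12   52     SF
6    L3      13   33     SF
5    L3      15   61     SF
filter rows where age >= 61:
  level  tenure  age office
2    L7       6   62    DEN
5    L3      15   61     SF
Taking the sum of column 'tenure' gives 21.

21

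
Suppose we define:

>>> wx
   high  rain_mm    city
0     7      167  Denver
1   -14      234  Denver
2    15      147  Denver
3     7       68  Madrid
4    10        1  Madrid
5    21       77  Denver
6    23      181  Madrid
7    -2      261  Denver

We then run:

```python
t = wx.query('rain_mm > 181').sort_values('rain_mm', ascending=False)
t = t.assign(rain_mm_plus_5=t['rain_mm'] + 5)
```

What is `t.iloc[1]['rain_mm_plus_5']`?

239

filter rows where rain_mm > 181:
   high  rain_mm    city
1   -14      234  Denver
7    -2      261  Denver
sort by rain_mm descending:
   high  rain_mm    city
7    -2      261  Denver
1   -14      234  Denver
add column rain_mm_plus_5 = t['rain_mm'] + 5:
   high  rain_mm    city  rain_mm_plus_5
7    -2      261  Denver             266
1   -14      234  Denver             239
Hence 239.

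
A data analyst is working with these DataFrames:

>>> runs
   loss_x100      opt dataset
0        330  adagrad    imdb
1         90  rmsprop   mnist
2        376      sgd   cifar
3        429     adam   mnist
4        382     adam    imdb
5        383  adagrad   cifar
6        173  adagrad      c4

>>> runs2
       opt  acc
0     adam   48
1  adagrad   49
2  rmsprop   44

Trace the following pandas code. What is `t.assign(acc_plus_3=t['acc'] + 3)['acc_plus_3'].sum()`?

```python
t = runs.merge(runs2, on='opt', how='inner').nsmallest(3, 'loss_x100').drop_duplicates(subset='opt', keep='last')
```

merge on 'opt' (how='inner') → 6 rows:
   loss_x100      opt dataset  acc
0        330  adagrad    imdb   49
1         90  rmsprop   mnist   44
2        429     adam   mnist   48
3        382     adam    imdb   48
4        383  adagrad   cifar   49
5        173  adagrad      c4   49
take 3 rows with smallest loss_x100:
   loss_x100      opt dataset  acc
1         90  rmsprop   mnist   44
5        173  adagrad      c4   49
0        330  adagrad    imdb   49
drop duplicate opt (keep=last):
   loss_x100      opt dataset  acc
1         90  rmsprop   mnist   44
0        330  adagrad    imdb   49
add column acc_plus_3 = t['acc'] + 3:
   loss_x100      opt dataset  acc  acc_plus_3
1         90  rmsprop   mnist   44          47
0        330  adagrad    imdb   49          52
Then the sum of column 'acc_plus_3': 99

99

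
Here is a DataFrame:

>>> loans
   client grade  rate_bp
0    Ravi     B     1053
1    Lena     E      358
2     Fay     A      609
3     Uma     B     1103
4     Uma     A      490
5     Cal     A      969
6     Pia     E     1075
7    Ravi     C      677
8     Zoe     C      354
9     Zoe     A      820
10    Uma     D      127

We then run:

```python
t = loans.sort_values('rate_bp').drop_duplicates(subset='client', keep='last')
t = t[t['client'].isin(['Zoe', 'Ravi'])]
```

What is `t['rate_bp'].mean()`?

sort by rate_bp:
   client grade  rate_bp
10    Uma     D      127
8     Zoe     C      354
1    Lena     E      358
4     Uma     A      490
2     Fay     A      609
7    Ravi     C      677
9     Zoe     A      820
5     Cal     A      969
0    Ravi     B     1053
6     Pia     E     1075
3     Uma     B     1103
drop duplicate client (keep=last):
  client grade  rate_bp
1   Lena     E      358
2    Fay     A      609
9    Zoe     A      820
5    Cal     A      969
0   Ravi     B     1053
6    Pia     E     1075
3    Uma     B     1103
filter rows where client in ['Zoe', 'Ravi']:
  client grade  rate_bp
9    Zoe     A      820
0   Ravi     B     1053
Finally, mean of column 'rate_bp' = 936.5.

936.5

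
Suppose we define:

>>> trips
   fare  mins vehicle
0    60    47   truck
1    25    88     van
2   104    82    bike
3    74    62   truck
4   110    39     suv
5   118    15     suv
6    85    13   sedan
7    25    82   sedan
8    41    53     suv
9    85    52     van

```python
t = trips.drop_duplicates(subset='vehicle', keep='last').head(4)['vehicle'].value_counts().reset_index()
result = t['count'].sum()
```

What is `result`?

drop duplicate vehicle (keep=last):
   fare  mins vehicle
2   104    82    bike
3    74    62   truck
7    25    82   sedan
8    41    53     suv
9    85    52     van
take first 4 rows:
   fare  mins vehicle
2   104    82    bike
3    74    62   truck
7    25    82   sedan
8    41    53     suv
value_counts of vehicle:
vehicle
bike     1
truck    1
sedan    1
suv      1
Name: count, dtype: int64
reset_index():
  vehicle  count
0    bike      1
1   truck      1
2   sedan      1
3     suv      1
So sum() = 4.

4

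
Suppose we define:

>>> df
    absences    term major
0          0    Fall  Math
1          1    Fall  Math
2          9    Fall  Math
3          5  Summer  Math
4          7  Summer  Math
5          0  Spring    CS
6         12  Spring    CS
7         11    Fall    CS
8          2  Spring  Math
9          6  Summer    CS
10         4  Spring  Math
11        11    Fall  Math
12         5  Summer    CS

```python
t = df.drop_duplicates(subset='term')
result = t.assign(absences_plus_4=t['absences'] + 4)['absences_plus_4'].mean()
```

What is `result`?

5.66666666667

drop duplicate term (keep=first):
   absences    term major
0         0    Fall  Math
3         5  Summer  Math
5         0  Spring    CS
add column absences_plus_4 = t['absences'] + 4:
   absences    term major  absences_plus_4
0         0    Fall  Math                4
3         5  Summer  Math                9
5         0  Spring    CS                4
mean of column 'absences_plus_4' → 5.66666666667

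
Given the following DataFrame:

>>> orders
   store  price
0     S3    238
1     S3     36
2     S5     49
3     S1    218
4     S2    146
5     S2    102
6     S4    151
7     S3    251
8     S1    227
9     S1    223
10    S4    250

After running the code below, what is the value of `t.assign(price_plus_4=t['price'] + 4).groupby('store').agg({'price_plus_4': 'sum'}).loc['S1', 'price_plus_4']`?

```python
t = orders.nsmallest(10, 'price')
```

take 10 rows with smallest price:
   store  price
1     S3     36
2     S5     49
5     S2    102
4     S2    146
6     S4    151
3     S1    218
9     S1    223
8     S1    227
0     S3    238
10    S4    250
add column price_plus_4 = t['price'] + 4:
   store  price  price_plus_4
1     S3     36            40
2     S5     49            53
5     S2    102           106
4     S2    146           150
6     S4    151           155
3     S1    218           222
9     S1    223           227
8     S1    227           231
0     S3    238           242
10    S4    250           254
group by store, sum of price_plus_4:
       price_plus_4
store              
S1              680
S2              256
S3              282
S4              409
S5               53

680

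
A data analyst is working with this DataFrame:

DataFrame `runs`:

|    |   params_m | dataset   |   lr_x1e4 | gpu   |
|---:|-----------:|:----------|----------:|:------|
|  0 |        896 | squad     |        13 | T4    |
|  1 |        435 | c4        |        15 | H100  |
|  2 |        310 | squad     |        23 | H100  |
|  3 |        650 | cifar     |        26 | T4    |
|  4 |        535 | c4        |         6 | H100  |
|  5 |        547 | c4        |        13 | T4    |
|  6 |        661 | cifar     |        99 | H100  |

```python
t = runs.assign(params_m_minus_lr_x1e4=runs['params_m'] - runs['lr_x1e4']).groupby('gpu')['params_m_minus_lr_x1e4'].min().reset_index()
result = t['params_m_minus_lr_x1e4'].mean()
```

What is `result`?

add column params_m_minus_lr_x1e4 = runs['params_m'] - runs['lr_x1e4']:
   params_m dataset  lr_x1e4   gpu  params_m_minus_lr_x1e4
0       896   squad       13    T4                     883
1       435      c4       15  H100                     420
2       310   squad       23  H100                     287
3       650   cifar       26    T4                     624
4       535      c4        6  H100                     529
5       547      c4       13    T4                     534
6       661   cifar       99  H100                     562
group by gpu, min of params_m_minus_lr_x1e4:
gpu
H100    287
T4      534
Name: params_m_minus_lr_x1e4, dtype: int64
reset_index():
    gpu  params_m_minus_lr_x1e4
0  H100                     287
1    T4                     534
Then the mean of column 'params_m_minus_lr_x1e4': 410.5

410.5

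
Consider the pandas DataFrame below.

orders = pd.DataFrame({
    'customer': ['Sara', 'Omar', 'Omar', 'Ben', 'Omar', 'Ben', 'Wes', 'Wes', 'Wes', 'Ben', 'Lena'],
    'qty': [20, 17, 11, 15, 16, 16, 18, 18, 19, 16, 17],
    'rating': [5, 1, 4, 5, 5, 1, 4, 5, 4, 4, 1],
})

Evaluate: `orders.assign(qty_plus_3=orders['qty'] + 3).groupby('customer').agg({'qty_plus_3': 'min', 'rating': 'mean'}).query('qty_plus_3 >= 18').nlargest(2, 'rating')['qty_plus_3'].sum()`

44

add column qty_plus_3 = orders['qty'] + 3:
   customer  qty  rating  qty_plus_3
0      Sara   20       5          23
1      Omar   17       1          20
2      Omar   11       4          14
3       Ben   15       5          18
4      Omar   16       5          19
5       Ben   16       1          19
6       Wes   18       4          21
7       Wes   18       5          21
8       Wes   19       4          22
9       Ben   16       4          19
10     Lena   17       1          20
group by customer: min(qty_plus_3), mean(rating):
          qty_plus_3    rating
customer                      
Ben               18  3.333333
Lena              20  1.000000
Omar              14  3.333333
Sara              23  5.000000
Wes               21  4.333333
filter rows where qty_plus_3 >= 18:
          qty_plus_3    rating
customer                      
Ben               18  3.333333
Lena              20  1.000000
Sara              23  5.000000
Wes               21  4.333333
take 2 rows with largest rating:
          qty_plus_3    rating
customer                      
Sara              23  5.000000
Wes               21  4.333333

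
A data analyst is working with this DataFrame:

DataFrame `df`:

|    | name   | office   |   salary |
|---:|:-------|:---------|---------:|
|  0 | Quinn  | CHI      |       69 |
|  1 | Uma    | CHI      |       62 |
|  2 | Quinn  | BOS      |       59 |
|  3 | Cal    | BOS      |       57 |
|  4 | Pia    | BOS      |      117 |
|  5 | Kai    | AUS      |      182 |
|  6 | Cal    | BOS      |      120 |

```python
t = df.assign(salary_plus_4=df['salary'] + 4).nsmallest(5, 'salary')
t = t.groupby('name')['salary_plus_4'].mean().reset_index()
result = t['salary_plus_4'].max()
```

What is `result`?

121.0

add column salary_plus_4 = df['salary'] + 4:
    name office  salary  salary_plus_4
0  Quinn    CHI      69             73
1    Uma    CHI      62             66
2  Quinn    BOS      59             63
3    Cal    BOS      57             61
4    Pia    BOS     117            121
5    Kai    AUS     182            186
6    Cal    BOS     120            124
take 5 rows with smallest salary:
    name office  salary  salary_plus_4
3    Cal    BOS      57             61
2  Quinn    BOS      59             63
1    Uma    CHI      62             66
0  Quinn    CHI      69             73
4    Pia    BOS     117            121
group by name, mean of salary_plus_4:
name
Cal       61.0
Pia      121.0
Quinn     68.0
Uma       66.0
Name: salary_plus_4, dtype: float64
reset_index():
    name  salary_plus_4
0    Cal           61.0
1    Pia          121.0
2  Quinn           68.0
3    Uma           66.0
Then the max of column 'salary_plus_4': 121.0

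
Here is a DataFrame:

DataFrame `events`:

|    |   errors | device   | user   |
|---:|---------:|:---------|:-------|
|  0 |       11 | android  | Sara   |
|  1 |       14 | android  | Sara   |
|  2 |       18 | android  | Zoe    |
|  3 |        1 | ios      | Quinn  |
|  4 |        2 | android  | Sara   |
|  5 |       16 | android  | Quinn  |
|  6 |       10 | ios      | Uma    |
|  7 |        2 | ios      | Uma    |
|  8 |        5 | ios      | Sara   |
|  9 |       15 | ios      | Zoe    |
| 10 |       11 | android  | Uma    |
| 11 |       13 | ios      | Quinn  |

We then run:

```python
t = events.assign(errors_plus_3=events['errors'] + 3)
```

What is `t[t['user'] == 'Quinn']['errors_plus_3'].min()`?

4

add column errors_plus_3 = events['errors'] + 3:
    errors   device   user  errors_plus_3
0       11  android   Sara             14
1       14  android   Sara             17
2       18  android    Zoe             21
3        1      ios  Quinn              4
4        2  android   Sara              5
5       16  android  Quinn             19
6       10      ios    Uma             13
7        2      ios    Uma              5
8        5      ios   Sara              8
9       15      ios    Zoe             18
10      11  android    Uma             14
11      13      ios  Quinn             16
filter rows where user == 'Quinn':
    errors   device   user  errors_plus_3
3        1      ios  Quinn              4
5       16  android  Quinn             19
11      13      ios  Quinn             16
min of column 'errors_plus_3' → 4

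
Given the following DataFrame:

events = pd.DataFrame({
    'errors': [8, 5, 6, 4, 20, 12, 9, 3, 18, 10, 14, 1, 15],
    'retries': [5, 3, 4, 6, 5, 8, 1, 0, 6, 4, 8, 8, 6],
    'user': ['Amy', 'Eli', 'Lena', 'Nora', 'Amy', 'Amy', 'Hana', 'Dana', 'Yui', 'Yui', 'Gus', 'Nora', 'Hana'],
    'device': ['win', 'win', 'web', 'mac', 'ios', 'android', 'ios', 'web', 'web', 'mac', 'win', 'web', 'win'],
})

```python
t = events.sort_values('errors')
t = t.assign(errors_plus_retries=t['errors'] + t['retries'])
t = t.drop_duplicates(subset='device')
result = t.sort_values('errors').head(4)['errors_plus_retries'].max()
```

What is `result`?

sort by errors:
    errors  retries  user   device
11       1        8  Nora      web
7        3        0  Dana      web
3        4        6  Nora      mac
1        5        3   Eli      win
2        6        4  Lena      web
0        8        5   Amy      win
6        9        1  Hana      ios
9       10        4   Yui      mac
5       12        8   Amy  android
10      14        8   Gus      win
12      15        6  Hana      win
8       18        6   Yui      web
4       20        5   Amy      ios
add column errors_plus_retries = t['errors'] + t['retries']:
    errors  retries  user   device  errors_plus_retries
11       1        8  Nora      web                    9
7        3        0  Dana      web                    3
3        4        6  Nora      mac                   10
1        5        3   Eli      win                    8
2        6        4  Lena      web                   10
0        8        5   Amy      win                   13
6        9        1  Hana      ios                   10
9       10        4   Yui      mac                   14
5       12        8   Amy  android                   20
10      14        8   Gus      win                   22
12      15        6  Hana      win                   21
8       18        6   Yui      web                   24
4       20        5   Amy      ios                   25
drop duplicate device (keep=first):
    errors  retries  user   device  errors_plus_retries
11       1        8  Nora      web                    9
3        4        6  Nora      mac                   10
1        5        3   Eli      win                    8
6        9        1  Hana      ios                   10
5       12        8   Amy  android                   20
sort by errors:
    errors  retries  user   device  errors_plus_retries
11       1        8  Nora      web                    9
3        4        6  Nora      mac                   10
1        5        3   Eli      win                    8
6        9        1  Hana      ios                   10
5       12        8   Amy  android                   20
take first 4 rows:
    errors  retries  user device  errors_plus_retries
11       1        8  Nora    web                    9
3        4        6  Nora    mac                   10
1        5        3   Eli    win                    8
6        9        1  Hana    ios                   10
Hence 10.

10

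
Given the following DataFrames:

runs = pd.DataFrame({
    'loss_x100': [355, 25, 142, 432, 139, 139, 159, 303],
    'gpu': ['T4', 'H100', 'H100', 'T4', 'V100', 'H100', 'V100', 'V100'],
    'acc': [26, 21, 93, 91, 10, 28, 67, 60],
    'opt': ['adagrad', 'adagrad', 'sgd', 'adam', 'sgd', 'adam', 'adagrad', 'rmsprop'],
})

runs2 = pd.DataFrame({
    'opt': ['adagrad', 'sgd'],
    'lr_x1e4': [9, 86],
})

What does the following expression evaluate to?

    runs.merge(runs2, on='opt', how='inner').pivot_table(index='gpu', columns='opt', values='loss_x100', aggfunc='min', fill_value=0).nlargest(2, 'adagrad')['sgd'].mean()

merge on 'opt' (how='inner') → 5 rows:
   loss_x100   gpu  acc      opt  lr_x1e4
0        355    T4   26  adagrad        9
1         25  H100   21  adagrad        9
2        142  H100   93      sgd       86
3        139  V100   10      sgd       86
4        159  V100   67  adagrad        9
pivot: rows=gpu, cols=opt, min(loss_x100):
opt   adagrad  sgd
gpu               
H100       25  142
T4        355    0
V100      159  139
take 2 rows with largest adagrad:
opt   adagrad  sgd
gpu               
T4        355    0
V100      159  139
Then the mean of column 'sgd': 69.5

69.5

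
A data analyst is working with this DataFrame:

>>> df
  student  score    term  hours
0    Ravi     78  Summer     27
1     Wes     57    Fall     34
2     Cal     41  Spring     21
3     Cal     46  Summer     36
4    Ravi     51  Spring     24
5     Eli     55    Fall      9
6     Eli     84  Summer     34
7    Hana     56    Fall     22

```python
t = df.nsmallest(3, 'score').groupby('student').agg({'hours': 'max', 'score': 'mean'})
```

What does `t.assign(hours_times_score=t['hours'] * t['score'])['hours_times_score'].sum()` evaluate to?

2790.0

take 3 rows with smallest score:
  student  score    term  hours
2     Cal     41  Spring     21
3     Cal     46  Summer     36
4    Ravi     51  Spring     24
group by student: max(hours), mean(score):
         hours  score
student              
Cal         36   43.5
Ravi        24   51.0
add column hours_times_score = t['hours'] * t['score']:
         hours  score  hours_times_score
student                                 
Cal         36   43.5             1566.0
Ravi        24   51.0             1224.0
The sum of column 'hours_times_score' is 2790.0.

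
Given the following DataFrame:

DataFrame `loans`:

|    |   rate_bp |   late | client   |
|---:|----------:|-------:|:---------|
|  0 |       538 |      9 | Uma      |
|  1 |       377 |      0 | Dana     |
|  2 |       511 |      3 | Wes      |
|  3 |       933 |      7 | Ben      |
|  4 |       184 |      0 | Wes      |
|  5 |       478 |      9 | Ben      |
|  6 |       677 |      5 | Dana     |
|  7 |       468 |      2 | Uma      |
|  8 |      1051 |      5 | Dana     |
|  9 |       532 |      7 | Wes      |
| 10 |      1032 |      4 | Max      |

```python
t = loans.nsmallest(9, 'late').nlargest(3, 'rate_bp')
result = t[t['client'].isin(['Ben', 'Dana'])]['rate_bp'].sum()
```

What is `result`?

1984

take 9 rows with smallest late:
    rate_bp  late client
1       377     0   Dana
4       184     0    Wes
7       468     2    Uma
2       511     3    Wes
10     1032     4    Max
6       677     5   Dana
8      1051     5   Dana
3       933     7    Ben
9       532     7    Wes
take 3 rows with largest rate_bp:
    rate_bp  late client
8      1051     5   Dana
10     1032     4    Max
3       933     7    Ben
filter rows where client in ['Ben', 'Dana']:
   rate_bp  late client
8     1051     5   Dana
3      933     7    Ben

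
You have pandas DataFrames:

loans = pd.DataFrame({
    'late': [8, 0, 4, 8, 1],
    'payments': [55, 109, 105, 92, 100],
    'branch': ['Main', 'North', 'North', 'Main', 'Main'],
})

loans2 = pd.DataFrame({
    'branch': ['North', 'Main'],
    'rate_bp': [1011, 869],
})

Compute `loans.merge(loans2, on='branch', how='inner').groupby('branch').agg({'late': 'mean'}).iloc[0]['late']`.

merge on 'branch' (how='inner') → 5 rows:
   late  payments branch  rate_bp
0     8        55   Main      869
1     0       109  North     1011
2     4       105  North     1011
3     8        92   Main      869
4     1       100   Main      869
group by branch, mean of late:
            late
branch          
Main    5.666667
North   2.000000

5.66666666667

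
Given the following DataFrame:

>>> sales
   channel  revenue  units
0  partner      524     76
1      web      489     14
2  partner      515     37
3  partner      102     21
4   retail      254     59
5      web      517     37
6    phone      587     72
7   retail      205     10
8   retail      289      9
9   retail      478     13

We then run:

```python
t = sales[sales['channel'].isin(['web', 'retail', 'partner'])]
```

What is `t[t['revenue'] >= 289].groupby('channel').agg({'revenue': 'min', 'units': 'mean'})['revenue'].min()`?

289

filter rows where channel in ['web', 'retail', 'partner']:
   channel  revenue  units
0  partner      524     76
1      web      489     14
2  partner      515     37
3  partner      102     21
4   retail      254     59
5      web      517     37
7   retail      205     10
8   retail      289      9
9   retail      478     13
filter rows where revenue >= 289:
   channel  revenue  units
0  partner      524     76
1      web      489     14
2  partner      515     37
5      web      517     37
8   retail      289      9
9   retail      478     13
group by channel: min(revenue), mean(units):
         revenue  units
channel                
partner      515   56.5
retail       289   11.0
web          489   25.5
So min() = 289.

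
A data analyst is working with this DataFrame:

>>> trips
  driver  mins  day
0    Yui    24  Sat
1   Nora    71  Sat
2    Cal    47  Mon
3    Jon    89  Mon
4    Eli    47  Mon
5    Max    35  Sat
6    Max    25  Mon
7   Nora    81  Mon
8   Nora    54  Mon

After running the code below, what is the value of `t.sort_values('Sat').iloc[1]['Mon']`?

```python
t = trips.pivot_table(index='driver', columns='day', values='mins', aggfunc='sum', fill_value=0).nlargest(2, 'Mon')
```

135

pivot: rows=driver, cols=day, sum(mins):
day     Mon  Sat
driver          
Cal      47    0
Eli      47    0
Jon      89    0
Max      25   35
Nora    135   71
Yui       0   24
take 2 rows with largest Mon:
day     Mon  Sat
driver          
Nora    135   71
Jon      89    0
sort by Sat:
day     Mon  Sat
driver          
Jon      89    0
Nora    135   71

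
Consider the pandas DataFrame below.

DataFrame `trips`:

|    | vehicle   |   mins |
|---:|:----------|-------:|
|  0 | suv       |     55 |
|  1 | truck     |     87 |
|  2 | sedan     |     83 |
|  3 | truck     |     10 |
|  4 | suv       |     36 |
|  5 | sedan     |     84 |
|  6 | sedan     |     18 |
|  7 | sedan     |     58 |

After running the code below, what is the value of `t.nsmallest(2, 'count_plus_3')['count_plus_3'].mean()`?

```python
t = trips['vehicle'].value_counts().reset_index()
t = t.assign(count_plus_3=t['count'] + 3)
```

5.0

value_counts of vehicle:
vehicle
sedan    4
suv      2
truck    2
Name: count, dtype: int64
reset_index():
  vehicle  count
0   sedan      4
1     suv      2
2   truck      2
add column count_plus_3 = t['count'] + 3:
  vehicle  count  count_plus_3
0   sedan      4             7
1     suv      2             5
2   truck      2             5
take 2 rows with smallest count_plus_3:
  vehicle  count  count_plus_3
1     suv      2             5
2   truck      2             5
Hence 5.0.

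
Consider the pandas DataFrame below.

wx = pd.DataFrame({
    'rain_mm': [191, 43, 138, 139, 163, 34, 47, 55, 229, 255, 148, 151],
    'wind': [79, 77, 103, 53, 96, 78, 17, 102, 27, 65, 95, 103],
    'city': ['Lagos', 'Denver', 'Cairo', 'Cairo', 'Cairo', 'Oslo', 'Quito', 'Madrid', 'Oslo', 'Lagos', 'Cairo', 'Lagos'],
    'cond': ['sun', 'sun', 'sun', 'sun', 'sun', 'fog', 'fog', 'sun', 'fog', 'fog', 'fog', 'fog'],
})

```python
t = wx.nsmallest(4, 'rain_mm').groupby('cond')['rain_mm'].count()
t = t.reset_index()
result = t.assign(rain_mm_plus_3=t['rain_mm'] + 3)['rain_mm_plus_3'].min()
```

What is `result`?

5

take 4 rows with smallest rain_mm:
   rain_mm  wind    city cond
5       34    78    Oslo  fog
1       43    77  Denver  sun
6       47    17   Quito  fog
7       55   102  Madrid  sun
group by cond, count of rain_mm:
cond
fog    2
sun    2
Name: rain_mm, dtype: int64
reset_index():
  cond  rain_mm
0  fog        2
1  sun        2
add column rain_mm_plus_3 = t['rain_mm'] + 3:
  cond  rain_mm  rain_mm_plus_3
0  fog        2               5
1  sun        2               5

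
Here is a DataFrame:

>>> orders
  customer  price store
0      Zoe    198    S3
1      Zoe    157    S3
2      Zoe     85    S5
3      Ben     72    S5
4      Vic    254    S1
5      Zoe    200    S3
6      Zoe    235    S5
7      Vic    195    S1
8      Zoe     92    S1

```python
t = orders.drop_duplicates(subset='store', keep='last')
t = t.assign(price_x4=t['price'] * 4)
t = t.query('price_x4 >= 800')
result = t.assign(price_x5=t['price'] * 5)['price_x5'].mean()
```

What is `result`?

drop duplicate store (keep=last):
  customer  price store
5      Zoe    200    S3
6      Zoe    235    S5
8      Zoe     92    S1
add column price_x4 = t['price'] * 4:
  customer  price store  price_x4
5      Zoe    200    S3       800
6      Zoe    235    S5       940
8      Zoe     92    S1       368
filter rows where price_x4 >= 800:
  customer  price store  price_x4
5      Zoe    200    S3       800
6      Zoe    235    S5       940
add column price_x5 = t['price'] * 5:
  customer  price store  price_x4  price_x5
5      Zoe    200    S3       800      1000
6      Zoe    235    S5       940      1175
Reading off the mean of column 'price_x5', we get 1087.5.

1087.5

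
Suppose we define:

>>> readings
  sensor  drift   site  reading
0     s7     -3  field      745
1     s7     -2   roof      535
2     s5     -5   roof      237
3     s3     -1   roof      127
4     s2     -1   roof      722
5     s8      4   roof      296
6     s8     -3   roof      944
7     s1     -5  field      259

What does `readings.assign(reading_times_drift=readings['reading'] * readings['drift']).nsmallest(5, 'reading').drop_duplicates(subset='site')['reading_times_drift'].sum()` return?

-1422

add column reading_times_drift = readings['reading'] * readings['drift']:
  sensor  drift   site  reading  reading_times_drift
0     s7     -3  field      745                -2235
1     s7     -2   roof      535                -1070
2     s5     -5   roof      237                -1185
3     s3     -1   roof      127                 -127
4     s2     -1   roof      722                 -722
5     s8      4   roof      296                 1184
6     s8     -3   roof      944                -2832
7     s1     -5  field      259                -1295
take 5 rows with smallest reading:
  sensor  drift   site  reading  reading_times_drift
3     s3     -1   roof      127                 -127
2     s5     -5   roof      237                -1185
7     s1     -5  field      259                -1295
5     s8      4   roof      296                 1184
1     s7     -2   roof      535                -1070
drop duplicate site (keep=first):
  sensor  drift   site  reading  reading_times_drift
3     s3     -1   roof      127                 -127
7     s1     -5  field      259                -1295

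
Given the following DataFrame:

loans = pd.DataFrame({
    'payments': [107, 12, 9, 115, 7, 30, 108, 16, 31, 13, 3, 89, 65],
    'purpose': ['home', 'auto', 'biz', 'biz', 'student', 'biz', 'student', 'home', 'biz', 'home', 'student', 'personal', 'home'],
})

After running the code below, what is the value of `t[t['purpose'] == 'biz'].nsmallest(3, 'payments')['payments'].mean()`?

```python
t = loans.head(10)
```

take first 10 rows:
   payments  purpose
0       107     home
1        12     auto
2         9      biz
3       115      biz
4         7  student
5        30      biz
6       108  student
7        16     home
8        31      biz
9        13     home
filter rows where purpose == 'biz':
   payments purpose
2         9     biz
3       115     biz
5        30     biz
8        31     biz
take 3 rows with smallest payments:
   payments purpose
2         9     biz
5        30     biz
8        31     biz
Taking the mean of column 'payments' gives 23.3333333333.

23.3333333333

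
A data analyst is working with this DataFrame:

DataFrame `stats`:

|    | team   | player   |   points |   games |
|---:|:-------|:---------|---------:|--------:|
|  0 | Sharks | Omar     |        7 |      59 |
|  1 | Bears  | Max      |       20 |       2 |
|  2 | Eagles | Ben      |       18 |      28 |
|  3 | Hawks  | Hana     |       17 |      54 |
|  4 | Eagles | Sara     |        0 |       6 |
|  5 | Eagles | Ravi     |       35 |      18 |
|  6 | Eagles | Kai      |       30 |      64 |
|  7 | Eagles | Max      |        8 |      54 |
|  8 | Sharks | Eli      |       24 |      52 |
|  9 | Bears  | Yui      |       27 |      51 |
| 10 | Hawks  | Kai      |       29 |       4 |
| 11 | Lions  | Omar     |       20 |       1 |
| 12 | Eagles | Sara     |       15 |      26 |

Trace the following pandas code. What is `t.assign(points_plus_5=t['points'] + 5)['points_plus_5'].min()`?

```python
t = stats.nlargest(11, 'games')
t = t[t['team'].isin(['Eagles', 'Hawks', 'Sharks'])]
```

take 11 rows with largest games:
      team player  points  games
6   Eagles    Kai      30     64
0   Sharks   Omar       7     59
3    Hawks   Hana      17     54
7   Eagles    Max       8     54
8   Sharks    Eli      24     52
9    Bears    Yui      27     51
2   Eagles    Ben      18     28
12  Eagles   Sara      15     26
5   Eagles   Ravi      35     18
4   Eagles   Sara       0      6
10   Hawks    Kai      29      4
filter rows where team in ['Eagles', 'Hawks', 'Sharks']:
      team player  points  games
6   Eagles    Kai      30     64
0   Sharks   Omar       7     59
3    Hawks   Hana      17     54
7   Eagles    Max       8     54
8   Sharks    Eli      24     52
2   Eagles    Ben      18     28
12  Eagles   Sara      15     26
5   Eagles   Ravi      35     18
4   Eagles   Sara       0      6
10   Hawks    Kai      29      4
add column points_plus_5 = t['points'] + 5:
      team player  points  games  points_plus_5
6   Eagles    Kai      30     64             35
0   Sharks   Omar       7     59             12
3    Hawks   Hana      17     54             22
7   Eagles    Max       8     54             13
8   Sharks    Eli      24     52             29
2   Eagles    Ben      18     28             23
12  Eagles   Sara      15     26             20
5   Eagles   Ravi      35     18             40
4   Eagles   Sara       0      6              5
10   Hawks    Kai      29      4             34

5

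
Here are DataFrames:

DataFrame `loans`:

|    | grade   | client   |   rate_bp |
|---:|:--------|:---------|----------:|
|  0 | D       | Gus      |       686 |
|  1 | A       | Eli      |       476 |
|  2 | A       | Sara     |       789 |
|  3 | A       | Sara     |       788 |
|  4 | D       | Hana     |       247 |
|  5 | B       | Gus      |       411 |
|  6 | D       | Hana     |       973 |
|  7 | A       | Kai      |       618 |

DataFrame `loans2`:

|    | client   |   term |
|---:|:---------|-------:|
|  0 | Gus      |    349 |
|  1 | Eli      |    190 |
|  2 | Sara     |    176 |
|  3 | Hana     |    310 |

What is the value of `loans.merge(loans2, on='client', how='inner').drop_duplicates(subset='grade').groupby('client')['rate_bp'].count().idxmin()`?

Eli

merge on 'client' (how='inner') → 7 rows:
  grade client  rate_bp  term
0     D    Gus      686   349
1     A    Eli      476   190
2     A   Sara      789   176
3     A   Sara      788   176
4     D   Hana      247   310
5     B    Gus      411   349
6     D   Hana      973   310
drop duplicate grade (keep=first):
  grade client  rate_bp  term
0     D    Gus      686   349
1     A    Eli      476   190
5     B    Gus      411   349
group by client, count of rate_bp:
client
Eli    1
Gus    2
Name: rate_bp, dtype: int64
So idxmin() = Eli.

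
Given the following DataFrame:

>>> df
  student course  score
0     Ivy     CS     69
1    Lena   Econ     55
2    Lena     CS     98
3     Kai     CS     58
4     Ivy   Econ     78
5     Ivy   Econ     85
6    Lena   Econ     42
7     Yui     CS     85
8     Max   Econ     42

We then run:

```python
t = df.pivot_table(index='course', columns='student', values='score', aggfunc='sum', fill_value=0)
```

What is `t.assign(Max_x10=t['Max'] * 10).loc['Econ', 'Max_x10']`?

pivot: rows=course, cols=student, sum(score):
student  Ivy  Kai  Lena  Max  Yui
course                           
CS        69   58    98    0   85
Econ     163    0    97   42    0
add column Max_x10 = t['Max'] * 10:
student  Ivy  Kai  Lena  Max  Yui  Max_x10
course                                    
CS        69   58    98    0   85        0
Econ     163    0    97   42    0      420
Then the value at row 'Econ', column 'Max_x10': 420

420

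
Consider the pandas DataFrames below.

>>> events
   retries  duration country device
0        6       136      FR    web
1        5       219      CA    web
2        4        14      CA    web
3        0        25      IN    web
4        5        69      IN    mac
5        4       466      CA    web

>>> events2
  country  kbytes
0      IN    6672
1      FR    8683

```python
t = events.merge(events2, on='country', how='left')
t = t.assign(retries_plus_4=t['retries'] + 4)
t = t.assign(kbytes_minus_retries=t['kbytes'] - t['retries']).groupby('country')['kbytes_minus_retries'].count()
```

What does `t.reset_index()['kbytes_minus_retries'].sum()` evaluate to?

3

merge on 'country' (how='left') → 6 rows:
   retries  duration country device  kbytes
0        6       136      FR    web  8683.0
1        5       219      CA    web     NaN
2        4        14      CA    web     NaN
3        0        25      IN    web  6672.0
4        5        69      IN    mac  6672.0
5        4       466      CA    web     NaN
add column retries_plus_4 = t['retries'] + 4:
   retries  duration country device  kbytes  retries_plus_4
0        6       136      FR    web  8683.0              10
1        5       219      CA    web     NaN               9
2        4        14      CA    web     NaN               8
3        0        25      IN    web  6672.0               4
4        5        69      IN    mac  6672.0               9
5        4       466      CA    web     NaN               8
add column kbytes_minus_retries = t['kbytes'] - t['retries']:
   retries  duration country device  kbytes  retries_plus_4  kbytes_minus_retries
0        6       136      FR    web  8683.0              10                8677.0
1        5       219      CA    web     NaN               9                   NaN
2        4        14      CA    web     NaN               8                   NaN
3        0        25      IN    web  6672.0               4                6672.0
4        5        69      IN    mac  6672.0               9                6667.0
5        4       466      CA    web     NaN               8                   NaN
group by country, count of kbytes_minus_retries:
country
CA    0
FR    1
IN    2
Name: kbytes_minus_retries, dtype: int64
reset_index():
  country  kbytes_minus_retries
0      CA                     0
1      FR                     1
2      IN                     2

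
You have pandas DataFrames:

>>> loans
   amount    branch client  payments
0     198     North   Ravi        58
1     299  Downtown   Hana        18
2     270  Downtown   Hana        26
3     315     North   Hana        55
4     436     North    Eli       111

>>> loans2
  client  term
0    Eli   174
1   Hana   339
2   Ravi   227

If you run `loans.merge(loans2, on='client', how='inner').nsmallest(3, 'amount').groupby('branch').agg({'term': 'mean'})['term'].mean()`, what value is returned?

merge on 'client' (how='inner') → 5 rows:
   amount    branch client  payments  term
0     198     North   Ravi        58   227
1     299  Downtown   Hana        18   339
2     270  Downtown   Hana        26   339
3     315     North   Hana        55   339
4     436     North    Eli       111   174
take 3 rows with smallest amount:
   amount    branch client  payments  term
0     198     North   Ravi        58   227
2     270  Downtown   Hana        26   339
1     299  Downtown   Hana        18   339
group by branch, mean of term:
           term
branch         
Downtown  339.0
North     227.0

283.0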